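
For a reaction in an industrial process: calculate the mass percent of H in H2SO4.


M(H2SO4) = 2×1.008 + 1×32.07 + 4×16.0 = 98.086 g/mol
Mass of H = 2 × 1.008 = 2.016 g/mol
% H = 2.016/98.086 × 100 = 2.06%

2.06%


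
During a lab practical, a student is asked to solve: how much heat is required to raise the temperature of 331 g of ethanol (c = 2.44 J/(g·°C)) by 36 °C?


q = mcΔT = 331 × 2.44 × 36
= 29075.04 J

29075.04 J


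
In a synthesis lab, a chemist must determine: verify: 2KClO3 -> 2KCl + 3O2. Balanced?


Equation: 2KClO3 -> 2KCl + 3O2
Check atoms: Cl: 2=2, K: 2=2, O: 6=6
Balanced

Yes, balanced


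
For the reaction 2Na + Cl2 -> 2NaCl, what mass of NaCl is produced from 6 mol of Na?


Mole ratio NaCl:Na = 2:2
n(NaCl) = 6 × 2/2 = 6.000 mol
mass = 6.000 × 58.44 = 350.64 g

350.64 g


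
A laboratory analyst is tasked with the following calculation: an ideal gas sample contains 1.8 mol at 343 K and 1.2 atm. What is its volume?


PV = nRT  (R = 0.08206 L·atm/(mol·K))
V = nRT/P = 1.8×0.08206×343/1.2
= 42.22 L

42.22 L


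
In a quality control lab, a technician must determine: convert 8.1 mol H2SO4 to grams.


M(H2SO4) = 98.09 g/mol
mass = n × M = 8.1 × 98.09 = 794.53 g

794.53 g


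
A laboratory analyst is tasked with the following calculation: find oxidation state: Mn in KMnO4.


(+1) + x + 4(-2) = 0, so x = +7
Oxidation number: +7

+7


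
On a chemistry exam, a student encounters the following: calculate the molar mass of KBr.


M(KBr) = 1×39.1 + 1×79.9
= 39.1 + 79.9
= 119.0 g/mol

119.0 g/mol


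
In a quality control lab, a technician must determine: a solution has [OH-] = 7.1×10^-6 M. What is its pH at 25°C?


pOH = -log10([OH-]) = -log10(7.1×10^-6)
= 6 - log10(7.1) = 5.15
pH = 14 - pOH = 14 - 5.15 = 8.85

8.85


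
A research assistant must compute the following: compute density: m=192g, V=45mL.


ρ = mass/volume
= 192/45
= 4.267 g/mL

4.267 g/mL


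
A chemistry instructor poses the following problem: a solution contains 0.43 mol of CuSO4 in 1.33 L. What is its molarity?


M = n/V = 0.43/1.33 = 0.323 mol/L

0.323 M


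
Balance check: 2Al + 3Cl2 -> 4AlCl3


Equation: 2Al + 3Cl2 -> 4AlCl3
Check atoms: Al: 2≠4, Cl: 6≠12
Not balanced

No, not balanced


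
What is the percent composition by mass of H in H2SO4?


M(H2SO4) = 2×1.008 + 1×32.07 + 4×16.0 = 98.086 g/mol
Mass of H = 2 × 1.008 = 2.016 g/mol
% H = 2.016/98.086 × 100 = 2.06%

2.06%


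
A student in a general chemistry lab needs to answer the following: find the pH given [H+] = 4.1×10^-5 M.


pH = -log10([H+]) = -log10(4.1×10^-5)
= 5 - log10(4.1)
= 5 - 0.61
= 4.39

4.39


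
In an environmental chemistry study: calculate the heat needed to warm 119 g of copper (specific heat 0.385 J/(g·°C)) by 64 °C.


q = mcΔT = 119 × 0.385 × 64
= 2932.16 J

2932.16 J


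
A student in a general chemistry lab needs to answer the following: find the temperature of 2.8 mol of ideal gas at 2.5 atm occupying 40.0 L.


PV = nRT  (R = 0.08206 L·atm/(mol·K))
T = PV/(nR) = 2.5×40.0/(2.8×0.08206)
= 100.00/0.229768
= 435.22 K

435.22 K


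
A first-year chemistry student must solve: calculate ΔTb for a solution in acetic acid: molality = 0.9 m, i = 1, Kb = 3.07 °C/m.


ΔTb = Kb × m × i
= 3.07 × 0.9 × 1
= 2.763 °C

2.763 °C


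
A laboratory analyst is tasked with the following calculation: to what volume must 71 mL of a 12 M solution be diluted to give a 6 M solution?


C1V1 = C2V2
12 × 71 = 6 × V2
V2 = 852/6 = 142.0 mL

142.0 mL


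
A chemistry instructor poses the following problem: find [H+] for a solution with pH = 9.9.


[H+] = 10^(-pH) = 10^(-9.9)
= 1.26×10^-10 M

1.26×10^-10 M


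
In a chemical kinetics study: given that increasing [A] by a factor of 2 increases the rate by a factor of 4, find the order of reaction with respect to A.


rate ∝ [A]^n
2^n = 4 → n = 2
Order in A: 2

2


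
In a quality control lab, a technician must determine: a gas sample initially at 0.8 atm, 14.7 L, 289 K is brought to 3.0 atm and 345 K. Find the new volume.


P1V1/T1 = P2V2/T2
V2 = P1V1T2/(T1P2)
= 0.8×14.7×345/(289×3.0)
= 4.68 L

4.68 L


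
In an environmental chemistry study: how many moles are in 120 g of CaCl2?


M(CaCl2) = 110.98 g/mol
n = mass/M = 120/110.98 = 1.0813 mol

1.0813 mol


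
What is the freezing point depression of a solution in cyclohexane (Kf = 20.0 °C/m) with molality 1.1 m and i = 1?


ΔTf = Kf × m × i
= 20.0 × 1.1 × 1
= 22.0 °C

22.0 °C


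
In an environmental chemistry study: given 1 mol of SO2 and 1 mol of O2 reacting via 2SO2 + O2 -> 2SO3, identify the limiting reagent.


Mole ratio available / coefficient:
  SO2: 1/2 = 0.500
  O2: 1/1 = 1.000
Smaller ratio is limiting.

SO2


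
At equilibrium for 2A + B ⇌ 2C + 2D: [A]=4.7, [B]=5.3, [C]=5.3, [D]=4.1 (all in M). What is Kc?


Kc = [C]^2[D]^2/([A]^2[B])
= (5.3^2 × 4.1^2)/(4.7^2 × 5.3^1)
= 472.1929/117.077
= 4.033

4.033


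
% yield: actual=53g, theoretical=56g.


% yield = actual/theoretical × 100
= 53/56 × 100
= 94.64%

94.64%


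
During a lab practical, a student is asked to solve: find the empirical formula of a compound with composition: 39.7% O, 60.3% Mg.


Assume 100 g sample. Moles of each element:
  O: 39.7/16.0 = 2.481 mol
  Mg: 60.3/24.31 = 2.48 mol
Divide by smallest (2.48):
  O: 2.481/2.48 = 1.0
  Mg: 2.48/2.48 = 1.0
Empirical formula: MgO

MgO


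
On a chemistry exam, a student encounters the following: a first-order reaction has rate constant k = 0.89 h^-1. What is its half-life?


t½ = ln2/k = 0.693147/(0.89 h^-1)
= 0.7788 h

0.7788 h


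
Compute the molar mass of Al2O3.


M(Al2O3) = 2×26.98 + 3×16.0
= 53.96 + 48.0
= 101.96 g/mol

101.96 g/mol


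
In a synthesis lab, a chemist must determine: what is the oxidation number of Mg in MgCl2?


Group 2 metal: +2
Oxidation number: +2

+2


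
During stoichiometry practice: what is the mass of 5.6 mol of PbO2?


M(PbO2) = 239.2 g/mol
mass = n × M = 5.6 × 239.2 = 1339.52 g

1339.52 g


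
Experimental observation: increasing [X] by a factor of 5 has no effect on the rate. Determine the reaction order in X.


rate ∝ [X]^n
rate ∝ [X]^0
Order in X: 0

0


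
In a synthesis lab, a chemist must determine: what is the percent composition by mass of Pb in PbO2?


M(PbO2) = 1×207.2 + 2×16.0 = 239.20 g/mol
Mass of Pb = 1 × 207.2 = 207.20 g/mol
% Pb = 207.20/239.20 × 100 = 86.62%

86.62%


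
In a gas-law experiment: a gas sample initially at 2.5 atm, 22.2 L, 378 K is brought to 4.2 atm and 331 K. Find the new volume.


P1V1/T1 = P2V2/T2
V2 = P1V1T2/(T1P2)
= 2.5×22.2×331/(378×4.2)
= 11.571 L

11.571 L


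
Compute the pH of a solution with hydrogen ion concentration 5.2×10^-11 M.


pH = -log10([H+]) = -log10(5.2×10^-11)
= 11 - log10(5.2)
= 11 - 0.72
= 10.28

10.28


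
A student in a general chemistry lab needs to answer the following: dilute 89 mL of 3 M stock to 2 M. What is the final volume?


C1V1 = C2V2
3 × 89 = 2 × V2
V2 = 267/2 = 133.5 mL

133.5 mL


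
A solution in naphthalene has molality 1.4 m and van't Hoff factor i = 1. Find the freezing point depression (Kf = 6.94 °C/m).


ΔTf = Kf × m × i
= 6.94 × 1.4 × 1
= 9.716 °C

9.716 °C


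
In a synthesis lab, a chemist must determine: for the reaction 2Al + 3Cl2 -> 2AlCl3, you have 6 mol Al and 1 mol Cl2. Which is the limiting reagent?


Mole ratio available / coefficient:
  Al: 6/2 = 3.000
  Cl2: 1/3 = 0.333
Smaller ratio is limiting.

Cl2


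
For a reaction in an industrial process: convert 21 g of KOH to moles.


M(KOH) = 56.11 g/mol
n = mass/M = 21/56.11 = 0.3743 mol

0.3743 mol


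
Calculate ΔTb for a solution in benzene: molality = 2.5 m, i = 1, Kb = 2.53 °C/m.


ΔTb = Kb × m × i
= 2.53 × 2.5 × 1
= 6.325 °C

6.325 °C


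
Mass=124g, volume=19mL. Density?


ρ = mass/volume
= 124/19
= 6.526 g/mL

6.526 g/mL


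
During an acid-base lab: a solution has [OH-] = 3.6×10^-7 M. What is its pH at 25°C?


pOH = -log10([OH-]) = -log10(3.6×10^-7)
= 7 - log10(3.6) = 6.44
pH = 14 - pOH = 14 - 6.44 = 7.56

7.56


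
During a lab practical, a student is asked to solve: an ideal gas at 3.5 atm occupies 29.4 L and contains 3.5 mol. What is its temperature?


PV = nRT  (R = 0.08206 L·atm/(mol·K))
T = PV/(nR) = 3.5×29.4/(3.5×0.08206)
= 102.90/0.287210
= 358.27 K

358.27 K


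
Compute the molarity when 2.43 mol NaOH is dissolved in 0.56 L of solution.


M = n/V = 2.43/0.56 = 4.339 mol/L

4.339 M


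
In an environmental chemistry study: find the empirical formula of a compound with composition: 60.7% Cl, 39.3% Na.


Assume 100 g sample. Moles of each element:
  Cl: 60.7/35.45 = 1.712 mol
  Na: 39.3/22.99 = 1.709 mol
Divide by smallest (1.709):
  Cl: 1.712/1.709 = 1.0
  Na: 1.709/1.709 = 1.0
Empirical formula: NaCl

NaCl


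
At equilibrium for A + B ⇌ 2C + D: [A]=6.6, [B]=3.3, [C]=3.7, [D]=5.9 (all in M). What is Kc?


Kc = [C]^2[D]/([A][B])
= (3.7^2 × 5.9^1)/(6.6^1 × 3.3^1)
= 80.771/21.78
= 3.708

3.708


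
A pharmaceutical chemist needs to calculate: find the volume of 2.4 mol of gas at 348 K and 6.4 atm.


PV = nRT  (R = 0.08206 L·atm/(mol·K))
V = nRT/P = 2.4×0.08206×348/6.4
= 10.709 L

10.709 L


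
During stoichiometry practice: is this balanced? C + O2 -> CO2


Equation: C + O2 -> CO2
Check atoms: C: 1=1, O: 2=2
Balanced

Yes, balanced


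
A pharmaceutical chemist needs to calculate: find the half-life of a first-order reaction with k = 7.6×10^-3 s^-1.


t½ = ln2/k = 0.693147/(7.6×10^-3 s^-1)
= 91.20 s

91.20 s


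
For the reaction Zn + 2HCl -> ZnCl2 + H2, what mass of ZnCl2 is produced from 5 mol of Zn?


Mole ratio ZnCl2:Zn = 1:1
n(ZnCl2) = 5 × 1/1 = 5.000 mol
mass = 5.000 × 136.28 = 681.4 g

681.4 g


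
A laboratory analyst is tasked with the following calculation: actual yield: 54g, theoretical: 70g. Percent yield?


% yield = actual/theoretical × 100
= 54/70 × 100
= 77.14%

77.14%


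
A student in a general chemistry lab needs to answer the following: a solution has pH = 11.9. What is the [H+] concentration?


[H+] = 10^(-pH) = 10^(-11.9)
= 1.26×10^-12 M

1.26×10^-12 M


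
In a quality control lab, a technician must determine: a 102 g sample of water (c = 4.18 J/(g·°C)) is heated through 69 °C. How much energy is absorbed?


q = mcΔT = 102 × 4.18 × 69
= 29418.84 J

29418.84 J


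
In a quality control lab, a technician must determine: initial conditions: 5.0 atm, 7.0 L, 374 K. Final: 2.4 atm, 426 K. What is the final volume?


P1V1/T1 = P2V2/T2
V2 = P1V1T2/(T1P2)
= 5.0×7.0×426/(374×2.4)
= 16.611 L

16.611 L


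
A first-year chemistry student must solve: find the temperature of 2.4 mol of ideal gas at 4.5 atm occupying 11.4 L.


PV = nRT  (R = 0.08206 L·atm/(mol·K))
T = PV/(nR) = 4.5×11.4/(2.4×0.08206)
= 51.30/0.196944
= 260.48 K

260.48 K


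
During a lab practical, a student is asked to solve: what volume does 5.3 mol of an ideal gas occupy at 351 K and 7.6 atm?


PV = nRT  (R = 0.08206 L·atm/(mol·K))
V = nRT/P = 5.3×0.08206×351/7.6
= 20.086 L

20.086 L


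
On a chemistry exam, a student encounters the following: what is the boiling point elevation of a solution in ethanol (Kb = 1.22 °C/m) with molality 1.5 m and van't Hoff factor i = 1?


ΔTb = Kb × m × i
= 1.22 × 1.5 × 1
= 1.83 °C

1.83 °C


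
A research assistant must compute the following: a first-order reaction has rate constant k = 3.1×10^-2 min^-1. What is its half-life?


t½ = ln2/k = 0.693147/(3.1×10^-2 min^-1)
= 22.36 min

22.36 min


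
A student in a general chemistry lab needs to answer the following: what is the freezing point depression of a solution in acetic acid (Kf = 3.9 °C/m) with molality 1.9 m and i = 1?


ΔTf = Kf × m × i
= 3.9 × 1.9 × 1
= 7.41 °C

7.41 °C


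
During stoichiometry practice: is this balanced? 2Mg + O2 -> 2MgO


Equation: 2Mg + O2 -> 2MgO
Check atoms: Mg: 2=2, O: 2=2
Balanced

Yes, balanced


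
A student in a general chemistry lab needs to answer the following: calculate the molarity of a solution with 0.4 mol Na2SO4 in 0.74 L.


M = n/V = 0.4/0.74 = 0.541 mol/L

0.541 M


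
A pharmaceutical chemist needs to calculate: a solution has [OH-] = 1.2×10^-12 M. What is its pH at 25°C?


pOH = -log10([OH-]) = -log10(1.2×10^-12)
= 12 - log10(1.2) = 11.92
pH = 14 - pOH = 14 - 11.92 = 2.08

2.08


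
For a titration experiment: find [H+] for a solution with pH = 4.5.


[H+] = 10^(-pH) = 10^(-4.5)
= 3.16×10^-5 M

3.16×10^-5 M


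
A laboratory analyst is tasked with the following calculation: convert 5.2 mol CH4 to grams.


M(CH4) = 16.04 g/mol
mass = n × M = 5.2 × 16.04 = 83.41 g

83.41 g


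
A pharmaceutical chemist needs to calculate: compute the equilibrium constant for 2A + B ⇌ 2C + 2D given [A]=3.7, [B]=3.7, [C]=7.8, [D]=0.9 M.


Kc = [C]^2[D]^2/([A]^2[B])
= (7.8^2 × 0.9^2)/(3.7^2 × 3.7^1)
= 49.2804/50.653
= 0.9729

0.9729


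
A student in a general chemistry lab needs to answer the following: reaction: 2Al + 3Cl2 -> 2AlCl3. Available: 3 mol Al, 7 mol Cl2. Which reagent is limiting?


Mole ratio available / coefficient:
  Al: 3/2 = 1.500
  Cl2: 7/3 = 2.333
Smaller ratio is limiting.

Al


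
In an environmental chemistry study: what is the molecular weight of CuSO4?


M(CuSO4) = 1×63.55 + 1×32.07 + 4×16.0
= 63.55 + 32.07 + 64.0
= 159.62 g/mol

159.62 g/mol


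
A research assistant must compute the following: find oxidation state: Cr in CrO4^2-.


x + 4(-2) = -2, so x = +6
Oxidation number: +6

+6


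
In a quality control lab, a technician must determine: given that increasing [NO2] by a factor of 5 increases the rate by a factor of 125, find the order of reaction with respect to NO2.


rate ∝ [NO2]^n
5^n = 125 → n = 3
Order in NO2: 3

3


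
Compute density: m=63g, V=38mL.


ρ = mass/volume
= 63/38
= 1.658 g/mL

1.658 g/mL


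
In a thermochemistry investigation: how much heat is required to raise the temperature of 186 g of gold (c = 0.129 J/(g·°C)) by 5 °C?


q = mcΔT = 186 × 0.129 × 5
= 119.97 J

119.97 J


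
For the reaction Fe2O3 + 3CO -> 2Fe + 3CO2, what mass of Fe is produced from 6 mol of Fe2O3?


Mole ratio Fe:Fe2O3 = 2:1
n(Fe) = 6 × 2/1 = 12.000 mol
mass = 12.000 × 55.85 = 670.2 g

670.2 g


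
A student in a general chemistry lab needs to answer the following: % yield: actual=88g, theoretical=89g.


% yield = actual/theoretical × 100
= 88/89 × 100
= 98.88%

98.88%


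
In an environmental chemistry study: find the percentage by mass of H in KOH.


M(KOH) = 1×39.1 + 1×16.0 + 1×1.008 = 56.108 g/mol
Mass of H = 1 × 1.008 = 1.008 g/mol
% H = 1.008/56.108 × 100 = 1.80%

1.80%


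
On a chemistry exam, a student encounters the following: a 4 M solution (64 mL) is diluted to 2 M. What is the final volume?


C1V1 = C2V2
4 × 64 = 2 × V2
V2 = 256/2 = 128.0 mL

128.0 mL


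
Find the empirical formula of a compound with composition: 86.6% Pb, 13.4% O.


Assume 100 g sample. Moles of each element:
  Pb: 86.6/207.2 = 0.418 mol
  O: 13.4/16.0 = 0.838 mol
Divide by smallest (0.418):
  Pb: 0.418/0.418 = 1.0
  O: 0.838/0.418 = 2.0
Empirical formula: PbO2

PbO2


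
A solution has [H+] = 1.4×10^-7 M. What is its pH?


pH = -log10([H+]) = -log10(1.4×10^-7)
= 7 - log10(1.4)
= 7 - 0.15
= 6.85

6.85


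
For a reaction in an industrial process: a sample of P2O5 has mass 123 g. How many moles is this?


M(P2O5) = 141.94 g/mol
n = mass/M = 123/141.94 = 0.8666 mol

0.8666 mol


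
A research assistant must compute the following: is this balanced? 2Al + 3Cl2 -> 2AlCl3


Equation: 2Al + 3Cl2 -> 2AlCl3
Check atoms: Al: 2=2, Cl: 6=6
Balanced

Yes, balanced


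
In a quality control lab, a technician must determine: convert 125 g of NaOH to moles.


M(NaOH) = 40.0 g/mol
n = mass/M = 125/40.0 = 3.125 mol

3.125 mol


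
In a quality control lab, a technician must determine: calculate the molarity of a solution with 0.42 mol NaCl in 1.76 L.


M = n/V = 0.42/1.76 = 0.239 mol/L

0.239 M


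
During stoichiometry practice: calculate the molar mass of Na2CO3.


M(Na2CO3) = 2×22.99 + 1×12.01 + 3×16.0
= 45.98 + 12.01 + 48.0
= 105.99 g/mol

105.99 g/mol


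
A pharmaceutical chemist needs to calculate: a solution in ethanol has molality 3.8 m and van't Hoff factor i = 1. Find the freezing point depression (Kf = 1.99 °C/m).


ΔTf = Kf × m × i
= 1.99 × 3.8 × 1
= 7.562 °C

7.562 °C


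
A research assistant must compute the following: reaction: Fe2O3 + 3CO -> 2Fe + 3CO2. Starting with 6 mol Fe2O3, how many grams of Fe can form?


Mole ratio Fe:Fe2O3 = 2:1
n(Fe) = 6 × 2/1 = 12.000 mol
mass = 12.000 × 55.85 = 670.2 g

670.2 g


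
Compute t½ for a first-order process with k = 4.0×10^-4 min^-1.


t½ = ln2/k = 0.693147/(4.0×10^-4 min^-1)
= 1733 min

1733 min


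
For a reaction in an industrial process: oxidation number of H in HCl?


H is +1 with nonmetals
Oxidation number: +1

+1


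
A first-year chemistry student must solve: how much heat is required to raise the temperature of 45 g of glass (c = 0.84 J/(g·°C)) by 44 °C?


q = mcΔT = 45 × 0.84 × 44
= 1663.20 J

1663.20 J


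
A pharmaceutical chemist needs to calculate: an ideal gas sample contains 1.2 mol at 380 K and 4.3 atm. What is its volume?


PV = nRT  (R = 0.08206 L·atm/(mol·K))
V = nRT/P = 1.2×0.08206×380/4.3
= 8.702 L

8.702 L


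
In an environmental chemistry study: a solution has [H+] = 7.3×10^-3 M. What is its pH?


pH = -log10([H+]) = -log10(7.3×10^-3)
= 3 - log10(7.3)
= 3 - 0.86
= 2.14

2.14


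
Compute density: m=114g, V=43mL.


ρ = mass/volume
= 114/43
= 2.651 g/mL

2.651 g/mL


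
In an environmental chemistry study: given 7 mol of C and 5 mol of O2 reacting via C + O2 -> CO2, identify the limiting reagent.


Mole ratio available / coefficient:
  C: 7/1 = 7.000
  O2: 5/1 = 5.000
Smaller ratio is limiting.

O2


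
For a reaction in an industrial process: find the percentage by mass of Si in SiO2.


M(SiO2) = 1×28.09 + 2×16.0 = 60.09 g/mol
Mass of Si = 1 × 28.09 = 28.09 g/mol
% Si = 28.09/60.09 × 100 = 46.75%

46.75%


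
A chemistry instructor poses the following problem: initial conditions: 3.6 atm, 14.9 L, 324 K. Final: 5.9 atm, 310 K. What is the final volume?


P1V1/T1 = P2V2/T2
V2 = P1V1T2/(T1P2)
= 3.6×14.9×310/(324×5.9)
= 8.699 L

8.699 L


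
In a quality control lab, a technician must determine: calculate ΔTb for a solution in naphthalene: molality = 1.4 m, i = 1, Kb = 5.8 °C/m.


ΔTb = Kb × m × i
= 5.8 × 1.4 × 1
= 8.12 °C

8.12 °C


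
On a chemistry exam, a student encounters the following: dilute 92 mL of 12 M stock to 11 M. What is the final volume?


C1V1 = C2V2
12 × 92 = 11 × V2
V2 = 1104/11 = 100.36 mL

100.36 mL


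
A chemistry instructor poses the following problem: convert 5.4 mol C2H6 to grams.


M(C2H6) = 30.07 g/mol
mass = n × M = 5.4 × 30.07 = 162.38 g

162.38 g


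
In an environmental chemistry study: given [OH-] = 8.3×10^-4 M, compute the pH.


pOH = -log10([OH-]) = -log10(8.3×10^-4)
= 4 - log10(8.3) = 3.08
pH = 14 - pOH = 14 - 3.08 = 10.92

10.92


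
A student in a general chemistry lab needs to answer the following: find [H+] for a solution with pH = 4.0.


[H+] = 10^(-pH) = 10^(-4.0)
= 1.0×10^-4 M

1.0×10^-4 M


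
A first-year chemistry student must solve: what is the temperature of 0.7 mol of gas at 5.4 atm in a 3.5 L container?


PV = nRT  (R = 0.08206 L·atm/(mol·K))
T = PV/(nR) = 5.4×3.5/(0.7×0.08206)
= 18.90/0.057442
= 329.03 K

329.03 K


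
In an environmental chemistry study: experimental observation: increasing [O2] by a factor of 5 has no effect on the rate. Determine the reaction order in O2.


rate ∝ [O2]^n
rate ∝ [O2]^0
Order in O2: 0

0


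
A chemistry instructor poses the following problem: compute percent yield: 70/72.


% yield = actual/theoretical × 100
= 70/72 × 100
= 97.22%

97.22%


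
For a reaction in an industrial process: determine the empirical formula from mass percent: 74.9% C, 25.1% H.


Assume 100 g sample. Moles of each element:
  C: 74.9/12.01 = 6.236 mol
  H: 25.1/1.008 = 24.901 mol
Divide by smallest (6.236):
  C: 6.236/6.236 = 1.0
  H: 24.901/6.236 = 3.99
Empirical formula: CH4

CH4


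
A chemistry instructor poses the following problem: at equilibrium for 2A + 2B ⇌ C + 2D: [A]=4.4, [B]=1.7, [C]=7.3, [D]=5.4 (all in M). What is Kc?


Kc = [C][D]^2/([A]^2[B]^2)
= (7.3^1 × 5.4^2)/(4.4^2 × 1.7^2)
= 212.868/55.9504
= 3.805

3.805


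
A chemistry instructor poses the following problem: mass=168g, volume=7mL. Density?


ρ = mass/volume
= 168/7
= 24.0 g/mL

24.0 g/mL


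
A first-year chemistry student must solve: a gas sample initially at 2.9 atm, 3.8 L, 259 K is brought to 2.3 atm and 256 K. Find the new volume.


P1V1/T1 = P2V2/T2
V2 = P1V1T2/(T1P2)
= 2.9×3.8×256/(259×2.3)
= 4.736 L

4.736 L


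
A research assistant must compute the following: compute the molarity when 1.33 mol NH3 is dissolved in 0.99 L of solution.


M = n/V = 1.33/0.99 = 1.343 mol/L

1.343 M


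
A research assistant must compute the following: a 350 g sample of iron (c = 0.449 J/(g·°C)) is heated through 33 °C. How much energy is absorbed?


q = mcΔT = 350 × 0.449 × 33
= 5185.95 J

5185.95 J


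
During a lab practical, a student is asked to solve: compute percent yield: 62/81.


% yield = actual/theoretical × 100
= 62/81 × 100
= 76.54%

76.54%


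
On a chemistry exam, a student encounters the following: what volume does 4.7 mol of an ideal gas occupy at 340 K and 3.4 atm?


PV = nRT  (R = 0.08206 L·atm/(mol·K))
V = nRT/P = 4.7×0.08206×340/3.4
= 38.568 L

38.568 L


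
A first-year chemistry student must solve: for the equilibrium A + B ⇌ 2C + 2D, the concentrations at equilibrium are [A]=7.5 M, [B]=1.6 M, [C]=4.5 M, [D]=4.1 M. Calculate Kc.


Kc = [C]^2[D]^2/([A][B])
= (4.5^2 × 4.1^2)/(7.5^1 × 1.6^1)
= 340.4025/12
= 28.37

28.37


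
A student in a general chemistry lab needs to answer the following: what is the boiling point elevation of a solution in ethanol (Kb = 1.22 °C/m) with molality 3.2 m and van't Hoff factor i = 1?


ΔTb = Kb × m × i
= 1.22 × 3.2 × 1
= 3.904 °C

3.904 °C


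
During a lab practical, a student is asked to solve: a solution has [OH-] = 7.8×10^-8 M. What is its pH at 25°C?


pOH = -log10([OH-]) = -log10(7.8×10^-8)
= 8 - log10(7.8) = 7.11
pH = 14 - pOH = 14 - 7.11 = 6.89

6.89


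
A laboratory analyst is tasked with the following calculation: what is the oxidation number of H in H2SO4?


H is +1 with nonmetals
Oxidation number: +1

+1


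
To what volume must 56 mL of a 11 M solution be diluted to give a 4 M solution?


C1V1 = C2V2
11 × 56 = 4 × V2
V2 = 616/4 = 154.0 mL

154.0 mL


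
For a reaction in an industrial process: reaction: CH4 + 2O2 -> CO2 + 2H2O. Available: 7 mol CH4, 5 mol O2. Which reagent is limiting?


Mole ratio available / coefficient:
  CH4: 7/1 = 7.000
  O2: 5/2 = 2.500
Smaller ratio is limiting.

O2


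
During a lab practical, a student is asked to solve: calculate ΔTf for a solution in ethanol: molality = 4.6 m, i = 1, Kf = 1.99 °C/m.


ΔTf = Kf × m × i
= 1.99 × 4.6 × 1
= 9.154 °C

9.154 °C


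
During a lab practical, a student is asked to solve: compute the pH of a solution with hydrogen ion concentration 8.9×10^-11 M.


pH = -log10([H+]) = -log10(8.9×10^-11)
= 11 - log10(8.9)
= 11 - 0.95
= 10.05

10.05


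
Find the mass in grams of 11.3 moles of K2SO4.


M(K2SO4) = 174.27 g/mol
mass = n × M = 11.3 × 174.27 = 1969.25 g

1969.25 g


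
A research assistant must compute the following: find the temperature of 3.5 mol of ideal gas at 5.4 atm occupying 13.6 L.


PV = nRT  (R = 0.08206 L·atm/(mol·K))
T = PV/(nR) = 5.4×13.6/(3.5×0.08206)
= 73.44/0.287210
= 255.70 K

255.70 K


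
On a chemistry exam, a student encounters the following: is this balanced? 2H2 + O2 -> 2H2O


Equation: 2H2 + O2 -> 2H2O
Check atoms: H: 4=4, O: 2=2
Balanced

Yes, balanced


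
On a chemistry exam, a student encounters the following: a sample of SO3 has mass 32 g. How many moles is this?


M(SO3) = 80.07 g/mol
n = mass/M = 32/80.07 = 0.3997 mol

0.3997 mol


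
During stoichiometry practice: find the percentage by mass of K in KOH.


M(KOH) = 1×39.1 + 1×16.0 + 1×1.008 = 56.108 g/mol
Mass of K = 1 × 39.1 = 39.10 g/mol
% K = 39.10/56.108 × 100 = 69.69%

69.69%


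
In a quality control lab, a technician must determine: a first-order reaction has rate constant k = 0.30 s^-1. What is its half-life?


t½ = ln2/k = 0.693147/(0.30 s^-1)
= 2.310 s

2.310 s


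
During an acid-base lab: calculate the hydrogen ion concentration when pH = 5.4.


[H+] = 10^(-pH) = 10^(-5.4)
= 3.98×10^-6 M

3.98×10^-6 M


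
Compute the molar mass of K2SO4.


M(K2SO4) = 2×39.1 + 1×32.07 + 4×16.0
= 78.2 + 32.07 + 64.0
= 174.27 g/mol

174.27 g/mol


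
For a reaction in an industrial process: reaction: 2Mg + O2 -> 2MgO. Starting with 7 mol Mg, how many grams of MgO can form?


Mole ratio MgO:Mg = 2:2
n(MgO) = 7 × 2/2 = 7.000 mol
mass = 7.000 × 40.31 = 282.17 g

282.17 g


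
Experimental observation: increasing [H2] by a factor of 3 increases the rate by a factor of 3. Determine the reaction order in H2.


rate ∝ [H2]^n
3^n = 3 → n = 1
Order in H2: 1

1


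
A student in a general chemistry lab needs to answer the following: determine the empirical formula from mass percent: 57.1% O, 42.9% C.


Assume 100 g sample. Moles of each element:
  O: 57.1/16.0 = 3.569 mol
  C: 42.9/12.01 = 3.572 mol
Divide by smallest (3.569):
  O: 3.569/3.569 = 1.0
  C: 3.572/3.569 = 1.0
Empirical formula: CO

CO


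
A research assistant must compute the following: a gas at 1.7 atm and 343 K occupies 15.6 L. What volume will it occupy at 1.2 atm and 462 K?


P1V1/T1 = P2V2/T2
V2 = P1V1T2/(T1P2)
= 1.7×15.6×462/(343×1.2)
= 29.767 L

29.767 L


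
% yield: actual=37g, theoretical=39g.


% yield = actual/theoretical × 100
= 37/39 × 100
= 94.87%

94.87%


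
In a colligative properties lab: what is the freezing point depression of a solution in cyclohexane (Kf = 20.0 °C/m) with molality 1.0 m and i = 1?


ΔTf = Kf × m × i
= 20.0 × 1.0 × 1
= 20.0 °C

20.0 °C


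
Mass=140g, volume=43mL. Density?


ρ = mass/volume
= 140/43
= 3.256 g/mL

3.256 g/mL


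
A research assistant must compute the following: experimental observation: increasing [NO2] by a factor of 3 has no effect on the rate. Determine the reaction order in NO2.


rate ∝ [NO2]^n
rate ∝ [NO2]^0
Order in NO2: 0

0


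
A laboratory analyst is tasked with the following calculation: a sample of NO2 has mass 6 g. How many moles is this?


M(NO2) = 46.01 g/mol
n = mass/M = 6/46.01 = 0.1304 mol

0.1304 mol


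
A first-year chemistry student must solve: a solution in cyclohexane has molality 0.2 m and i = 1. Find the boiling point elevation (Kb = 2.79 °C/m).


ΔTb = Kb × m × i
= 2.79 × 0.2 × 1
= 0.558 °C

0.558 °C


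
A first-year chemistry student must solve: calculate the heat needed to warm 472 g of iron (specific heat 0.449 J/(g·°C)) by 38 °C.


q = mcΔT = 472 × 0.449 × 38
= 8053.26 J

8053.26 J


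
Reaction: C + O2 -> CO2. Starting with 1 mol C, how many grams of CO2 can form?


Mole ratio CO2:C = 1:1
n(CO2) = 1 × 1/1 = 1.000 mol
mass = 1.000 × 44.01 = 44.01 g

44.01 g


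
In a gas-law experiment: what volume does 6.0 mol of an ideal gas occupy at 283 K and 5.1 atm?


PV = nRT  (R = 0.08206 L·atm/(mol·K))
V = nRT/P = 6.0×0.08206×283/5.1
= 27.321 L

27.321 L


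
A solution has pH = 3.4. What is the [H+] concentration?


[H+] = 10^(-pH) = 10^(-3.4)
= 3.98×10^-4 M

3.98×10^-4 M


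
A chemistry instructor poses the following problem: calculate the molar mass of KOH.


M(KOH) = 1×39.1 + 1×16.0 + 1×1.008
= 39.1 + 16.0 + 1.01
= 56.11 g/mol

56.11 g/mol


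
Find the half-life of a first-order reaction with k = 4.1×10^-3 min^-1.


t½ = ln2/k = 0.693147/(4.1×10^-3 min^-1)
= 169.1 min

169.1 min


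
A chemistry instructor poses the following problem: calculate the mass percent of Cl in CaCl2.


M(CaCl2) = 1×40.08 + 2×35.45 = 110.98 g/mol
Mass of Cl = 2 × 35.45 = 70.90 g/mol
% Cl = 70.90/110.98 × 100 = 63.89%

63.89%


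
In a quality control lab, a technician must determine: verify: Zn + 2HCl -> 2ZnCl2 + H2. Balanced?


Equation: Zn + 2HCl -> 2ZnCl2 + H2
Check atoms: Cl: 2≠4, H: 2=2, Zn: 1≠2
Not balanced

No, not balanced


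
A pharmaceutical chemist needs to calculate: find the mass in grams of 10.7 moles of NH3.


M(NH3) = 17.03 g/mol
mass = n × M = 10.7 × 17.03 = 182.22 g

182.22 g


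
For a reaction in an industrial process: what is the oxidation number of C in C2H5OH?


2x + 6(+1) + (-2) = 0, so x = -2
Oxidation number: -2

-2


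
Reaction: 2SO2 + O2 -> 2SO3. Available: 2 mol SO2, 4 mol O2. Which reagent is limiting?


Mole ratio available / coefficient:
  SO2: 2/2 = 1.000
  O2: 4/1 = 4.000
Smaller ratio is limiting.

SO2


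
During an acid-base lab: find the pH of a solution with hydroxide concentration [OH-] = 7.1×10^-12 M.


pOH = -log10([OH-]) = -log10(7.1×10^-12)
= 12 - log10(7.1) = 11.15
pH = 14 - pOH = 14 - 11.15 = 2.85

2.85


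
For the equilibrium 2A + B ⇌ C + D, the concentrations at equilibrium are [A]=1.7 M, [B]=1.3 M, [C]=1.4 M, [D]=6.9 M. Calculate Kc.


Kc = [C][D]/([A]^2[B])
= (1.4^1 × 6.9^1)/(1.7^2 × 1.3^1)
= 9.66/3.757
= 2.571

2.571


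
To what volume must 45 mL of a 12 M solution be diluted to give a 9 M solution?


C1V1 = C2V2
12 × 45 = 9 × V2
V2 = 540/9 = 60.0 mL

60.0 mL


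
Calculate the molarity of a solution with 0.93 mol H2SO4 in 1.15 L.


M = n/V = 0.93/1.15 = 0.809 mol/L

0.809 M


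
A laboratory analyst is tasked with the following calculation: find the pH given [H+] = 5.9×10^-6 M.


pH = -log10([H+]) = -log10(5.9×10^-6)
= 6 - log10(5.9)
= 6 - 0.77
= 5.23

5.23


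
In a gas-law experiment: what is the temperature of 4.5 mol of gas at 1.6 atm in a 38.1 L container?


PV = nRT  (R = 0.08206 L·atm/(mol·K))
T = PV/(nR) = 1.6×38.1/(4.5×0.08206)
= 60.96/0.369270
= 165.08 K

165.08 K


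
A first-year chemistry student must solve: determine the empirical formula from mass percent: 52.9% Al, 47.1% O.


Assume 100 g sample. Moles of each element:
  Al: 52.9/26.98 = 1.961 mol
  O: 47.1/16.0 = 2.944 mol
Divide by smallest (1.961):
  Al: 1.961/1.961 = 1.0
  O: 2.944/1.961 = 1.5
Multiply all ratios by 2 to obtain whole numbers.
Empirical formula: Al2O3

Al2O3


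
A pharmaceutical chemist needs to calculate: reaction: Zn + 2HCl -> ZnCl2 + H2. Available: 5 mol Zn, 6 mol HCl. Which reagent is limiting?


Mole ratio available / coefficient:
  Zn: 5/1 = 5.000
  HCl: 6/2 = 3.000
Smaller ratio is limiting.

HCl


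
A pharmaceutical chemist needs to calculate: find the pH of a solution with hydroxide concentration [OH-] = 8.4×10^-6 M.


pOH = -log10([OH-]) = -log10(8.4×10^-6)
= 6 - log10(8.4) = 5.08
pH = 14 - pOH = 14 - 5.08 = 8.92

8.92


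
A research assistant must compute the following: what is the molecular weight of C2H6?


M(C2H6) = 2×12.01 + 6×1.008
= 24.02 + 6.05
= 30.07 g/mol

30.07 g/mol


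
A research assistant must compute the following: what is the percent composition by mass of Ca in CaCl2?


M(CaCl2) = 1×40.08 + 2×35.45 = 110.98 g/mol
Mass of Ca = 1 × 40.08 = 40.08 g/mol
% Ca = 40.08/110.98 × 100 = 36.11%

36.11%


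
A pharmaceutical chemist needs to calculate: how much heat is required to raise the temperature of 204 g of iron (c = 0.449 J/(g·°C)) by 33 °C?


q = mcΔT = 204 × 0.449 × 33
= 3022.67 J

3022.67 J


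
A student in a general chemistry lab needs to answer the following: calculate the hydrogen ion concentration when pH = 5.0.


[H+] = 10^(-pH) = 10^(-5.0)
= 1.0×10^-5 M

1.0×10^-5 M


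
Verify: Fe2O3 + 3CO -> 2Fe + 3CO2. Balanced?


Equation: Fe2O3 + 3CO -> 2Fe + 3CO2
Check atoms: C: 3=3, Fe: 2=2, O: 6=6
Balanced

Yes, balanced


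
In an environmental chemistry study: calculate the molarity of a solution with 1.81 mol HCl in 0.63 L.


M = n/V = 1.81/0.63 = 2.873 mol/L

2.873 M


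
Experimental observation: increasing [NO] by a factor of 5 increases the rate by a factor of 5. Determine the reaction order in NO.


rate ∝ [NO]^n
5^n = 5 → n = 1
Order in NO: 1

1


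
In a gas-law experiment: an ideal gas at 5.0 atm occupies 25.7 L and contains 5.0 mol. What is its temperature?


PV = nRT  (R = 0.08206 L·atm/(mol·K))
T = PV/(nR) = 5.0×25.7/(5.0×0.08206)
= 128.50/0.410300
= 313.19 K

313.19 K


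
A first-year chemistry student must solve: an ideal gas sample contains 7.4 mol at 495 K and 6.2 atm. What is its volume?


PV = nRT  (R = 0.08206 L·atm/(mol·K))
V = nRT/P = 7.4×0.08206×495/6.2
= 48.482 L

48.482 L


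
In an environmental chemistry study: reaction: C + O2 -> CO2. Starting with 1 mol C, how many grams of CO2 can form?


Mole ratio CO2:C = 1:1
n(CO2) = 1 × 1/1 = 1.000 mol
mass = 1.000 × 44.01 = 44.01 g

44.01 g


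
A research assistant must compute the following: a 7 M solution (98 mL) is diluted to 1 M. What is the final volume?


C1V1 = C2V2
7 × 98 = 1 × V2
V2 = 686/1 = 686.0 mL

686.0 mL


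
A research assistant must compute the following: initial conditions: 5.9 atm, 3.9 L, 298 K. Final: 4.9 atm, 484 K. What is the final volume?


P1V1/T1 = P2V2/T2
V2 = P1V1T2/(T1P2)
= 5.9×3.9×484/(298×4.9)
= 7.627 L

7.627 L


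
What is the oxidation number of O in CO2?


O is usually -2
Oxidation number: -2

-2


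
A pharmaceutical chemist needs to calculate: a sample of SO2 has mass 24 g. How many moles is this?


M(SO2) = 64.07 g/mol
n = mass/M = 24/64.07 = 0.3746 mol

0.3746 mol


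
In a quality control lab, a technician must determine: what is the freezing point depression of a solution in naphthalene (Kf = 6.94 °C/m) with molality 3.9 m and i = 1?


ΔTf = Kf × m × i
= 6.94 × 3.9 × 1
= 27.066 °C

27.066 °C


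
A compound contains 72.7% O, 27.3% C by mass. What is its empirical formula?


Assume 100 g sample. Moles of each element:
  O: 72.7/16.0 = 4.544 mol
  C: 27.3/12.01 = 2.273 mol
Divide by smallest (2.273):
  O: 4.544/2.273 = 2.0
  C: 2.273/2.273 = 1.0
Empirical formula: CO2

CO2


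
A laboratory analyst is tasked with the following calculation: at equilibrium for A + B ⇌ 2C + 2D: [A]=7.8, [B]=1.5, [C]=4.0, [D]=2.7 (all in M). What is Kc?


Kc = [C]^2[D]^2/([A][B])
= (4.0^2 × 2.7^2)/(7.8^1 × 1.5^1)
= 116.64/11.7
= 9.969

9.969


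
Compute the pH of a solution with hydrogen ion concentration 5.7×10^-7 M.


pH = -log10([H+]) = -log10(5.7×10^-7)
= 7 - log10(5.7)
= 7 - 0.76
= 6.24

6.24


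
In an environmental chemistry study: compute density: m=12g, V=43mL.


ρ = mass/volume
= 12/43
= 0.279 g/mL

0.279 g/mL


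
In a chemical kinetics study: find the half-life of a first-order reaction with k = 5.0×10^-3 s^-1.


t½ = ln2/k = 0.693147/(5.0×10^-3 s^-1)
= 138.6 s

138.6 s


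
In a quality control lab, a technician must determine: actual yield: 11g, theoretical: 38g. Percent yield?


% yield = actual/theoretical × 100
= 11/38 × 100
= 28.95%

28.95%


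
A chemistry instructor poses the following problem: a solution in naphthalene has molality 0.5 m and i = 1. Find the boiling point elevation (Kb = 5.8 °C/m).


ΔTb = Kb × m × i
= 5.8 × 0.5 × 1
= 2.9 °C

2.9 °C


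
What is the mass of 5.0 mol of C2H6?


M(C2H6) = 30.07 g/mol
mass = n × M = 5.0 × 30.07 = 150.35 g

150.35 g


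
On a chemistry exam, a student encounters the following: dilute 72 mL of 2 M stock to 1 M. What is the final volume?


C1V1 = C2V2
2 × 72 = 1 × V2
V2 = 144/1 = 144.0 mL

144.0 mL


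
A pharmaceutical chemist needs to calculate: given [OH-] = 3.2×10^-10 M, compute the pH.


pOH = -log10([OH-]) = -log10(3.2×10^-10)
= 10 - log10(3.2) = 9.49
pH = 14 - pOH = 14 - 9.49 = 4.51

4.51


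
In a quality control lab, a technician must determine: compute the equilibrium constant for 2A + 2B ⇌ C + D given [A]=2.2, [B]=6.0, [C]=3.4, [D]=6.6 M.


Kc = [C][D]/([A]^2[B]^2)
= (3.4^1 × 6.6^1)/(2.2^2 × 6.0^2)
= 22.44/174.24
= 0.1288

0.1288


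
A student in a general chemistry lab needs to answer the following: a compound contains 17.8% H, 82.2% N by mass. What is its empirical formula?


Assume 100 g sample. Moles of each element:
  H: 17.8/1.008 = 17.659 mol
  N: 82.2/14.01 = 5.867 mol
Divide by smallest (5.867):
  H: 17.659/5.867 = 3.01
  N: 5.867/5.867 = 1.0
Empirical formula: NH3

NH3


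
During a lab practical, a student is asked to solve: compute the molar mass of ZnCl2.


M(ZnCl2) = 1×65.38 + 2×35.45
= 65.38 + 70.9
= 136.28 g/mol

136.28 g/mol


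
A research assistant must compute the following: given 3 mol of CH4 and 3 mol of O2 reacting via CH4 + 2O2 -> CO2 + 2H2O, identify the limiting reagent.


Mole ratio available / coefficient:
  CH4: 3/1 = 3.000
  O2: 3/2 = 1.500
Smaller ratio is limiting.

O2


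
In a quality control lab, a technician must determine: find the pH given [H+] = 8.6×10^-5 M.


pH = -log10([H+]) = -log10(8.6×10^-5)
= 5 - log10(8.6)
= 5 - 0.93
= 4.07

4.07


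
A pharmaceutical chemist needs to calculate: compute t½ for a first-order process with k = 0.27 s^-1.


t½ = ln2/k = 0.693147/(0.27 s^-1)
= 2.567 s

2.567 s


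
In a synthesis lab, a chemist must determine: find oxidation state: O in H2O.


O is usually -2
Oxidation number: -2

-2


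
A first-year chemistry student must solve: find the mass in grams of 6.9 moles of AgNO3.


M(AgNO3) = 169.88 g/mol
mass = n × M = 6.9 × 169.88 = 1172.17 g

1172.17 g


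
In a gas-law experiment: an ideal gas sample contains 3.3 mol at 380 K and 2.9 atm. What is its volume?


PV = nRT  (R = 0.08206 L·atm/(mol·K))
V = nRT/P = 3.3×0.08206×380/2.9
= 35.484 L

35.484 L


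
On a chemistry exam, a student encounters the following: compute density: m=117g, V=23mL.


ρ = mass/volume
= 117/23
= 5.087 g/mL

5.087 g/mL


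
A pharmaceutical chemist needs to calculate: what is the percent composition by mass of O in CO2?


M(CO2) = 1×12.01 + 2×16.0 = 44.01 g/mol
Mass of O = 2 × 16.0 = 32.00 g/mol
% O = 32.00/44.01 × 100 = 72.71%

72.71%


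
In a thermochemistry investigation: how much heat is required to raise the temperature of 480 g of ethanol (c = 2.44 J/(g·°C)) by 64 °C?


q = mcΔT = 480 × 2.44 × 64
= 74956.80 J

74956.80 J


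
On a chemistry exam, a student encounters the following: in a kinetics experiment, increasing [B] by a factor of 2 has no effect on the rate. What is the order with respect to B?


rate ∝ [B]^n
rate ∝ [B]^0
Order in B: 0

0


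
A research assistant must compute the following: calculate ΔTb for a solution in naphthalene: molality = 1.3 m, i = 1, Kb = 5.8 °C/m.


ΔTb = Kb × m × i
= 5.8 × 1.3 × 1
= 7.54 °C

7.54 °C


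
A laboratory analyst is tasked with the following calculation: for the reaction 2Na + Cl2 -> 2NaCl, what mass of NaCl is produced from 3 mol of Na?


Mole ratio NaCl:Na = 2:2
n(NaCl) = 3 × 2/2 = 3.000 mol
mass = 3.000 × 58.44 = 175.32 g

175.32 g
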